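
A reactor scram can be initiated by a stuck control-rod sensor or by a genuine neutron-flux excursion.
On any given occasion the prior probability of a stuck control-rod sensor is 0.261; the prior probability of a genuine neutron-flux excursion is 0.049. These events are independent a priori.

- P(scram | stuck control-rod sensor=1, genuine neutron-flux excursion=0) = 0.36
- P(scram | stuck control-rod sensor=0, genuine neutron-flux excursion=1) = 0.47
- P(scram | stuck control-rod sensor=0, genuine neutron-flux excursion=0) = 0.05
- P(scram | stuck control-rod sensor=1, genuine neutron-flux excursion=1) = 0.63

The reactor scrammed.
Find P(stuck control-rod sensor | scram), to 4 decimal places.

Numerator (weight on configurations with stuck control-rod sensor): 0.089356 + 0.008057 = 0.097413
Denominator P(scram): 0.05*0.739*0.951 + 0.47*0.739*0.049 + 0.36*0.261*0.951 + 0.63*0.261*0.049 = 0.149571
P(stuck control-rod sensor | scram) = 0.097413/0.149571 ≈ 0.6513

P(stuck control-rod sensor | scram) ≈ 0.6513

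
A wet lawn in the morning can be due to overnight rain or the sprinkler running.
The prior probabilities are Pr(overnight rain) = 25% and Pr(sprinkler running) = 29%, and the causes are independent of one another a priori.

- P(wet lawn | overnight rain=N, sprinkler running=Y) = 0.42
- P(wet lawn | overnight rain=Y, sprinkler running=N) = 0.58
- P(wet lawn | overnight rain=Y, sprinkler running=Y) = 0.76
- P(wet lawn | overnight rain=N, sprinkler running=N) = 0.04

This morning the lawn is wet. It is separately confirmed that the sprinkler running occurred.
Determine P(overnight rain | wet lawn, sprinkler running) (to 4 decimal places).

P(overnight rain | wet lawn, sprinkler running) ≈ 0.3762

P(wet lawn | sprinkler running) = 0.42*0.75 + 0.76*0.25 = 0.315000 + 0.190000 = 0.505000
The overnight rain-present share is 0.76*0.25 = 0.190000.
P(overnight rain | wet lawn, sprinkler running) = 0.190000 / 0.505000 ≈ 0.3762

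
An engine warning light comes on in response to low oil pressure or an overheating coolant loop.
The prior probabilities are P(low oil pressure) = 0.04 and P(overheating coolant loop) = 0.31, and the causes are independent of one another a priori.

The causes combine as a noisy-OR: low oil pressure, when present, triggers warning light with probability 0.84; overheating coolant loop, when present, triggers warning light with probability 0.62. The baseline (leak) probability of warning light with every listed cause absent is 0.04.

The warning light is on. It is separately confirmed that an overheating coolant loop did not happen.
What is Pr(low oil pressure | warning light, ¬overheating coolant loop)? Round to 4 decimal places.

Under noisy-OR, P(warning light | causes) = 1 − (1−0.04)·∏(1−qᵢ) over the active causes.
Sum P(warning light|·) weighted by the priors over both values of low oil pressure:
  P(warning light | ¬overheating coolant loop) = 0.04·0.96 + 0.8464·0.04
        = 0.038400 + 0.033856 = 0.072256
Keeping only the low oil pressure-present terms gives 0.033856, so
  P(low oil pressure | warning light, ¬overheating coolant loop) = 0.033856 / 0.072256 ≈ 0.4686

Pr(low oil pressure | warning light, ¬overheating coolant loop) ≈ 0.4686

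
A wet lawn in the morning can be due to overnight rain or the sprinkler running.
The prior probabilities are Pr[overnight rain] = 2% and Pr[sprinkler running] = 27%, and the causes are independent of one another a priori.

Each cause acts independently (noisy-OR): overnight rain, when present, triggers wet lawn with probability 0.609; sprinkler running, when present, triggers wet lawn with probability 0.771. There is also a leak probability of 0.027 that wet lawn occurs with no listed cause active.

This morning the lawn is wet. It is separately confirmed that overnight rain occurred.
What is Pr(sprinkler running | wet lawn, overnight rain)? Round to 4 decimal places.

Under noisy-OR, P(wet lawn | causes) = 1 − (1−0.027)·∏(1−qᵢ) over the active causes.
Enumerate both values of sprinkler running and weight by the priors:
  P(wet lawn | overnight rain) = 0.619557*0.73 + 0.912879*0.27
        = 0.452277 + 0.246477 = 0.698754
Configurations with sprinkler running contribute 0.246477, so
  P(sprinkler running | wet lawn, overnight rain) = 0.246477 / 0.698754 ≈ 0.3527

Pr(sprinkler running | wet lawn, overnight rain) ≈ 0.3527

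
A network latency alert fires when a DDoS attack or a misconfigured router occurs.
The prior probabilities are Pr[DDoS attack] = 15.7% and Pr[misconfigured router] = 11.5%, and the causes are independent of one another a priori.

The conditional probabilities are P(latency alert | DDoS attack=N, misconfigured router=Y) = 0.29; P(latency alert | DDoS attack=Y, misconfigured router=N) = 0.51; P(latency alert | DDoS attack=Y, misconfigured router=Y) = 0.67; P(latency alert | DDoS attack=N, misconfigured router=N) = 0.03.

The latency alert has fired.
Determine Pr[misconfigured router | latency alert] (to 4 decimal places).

Pr[misconfigured router | latency alert] ≈ 0.3013

By total probability over the 4 (DDoS attack, misconfigured router) configurations:
  P(latency alert) = 0.03·0.843·0.885 + 0.29·0.843·0.115 + 0.51·0.157·0.885 + 0.67·0.157·0.115
        = 0.022382 + 0.028114 + 0.070862 + 0.012097 = 0.133455
The terms with misconfigured router present sum to 0.040211, so
  P(misconfigured router | latency alert) = 0.040211 / 0.133455 ≈ 0.3013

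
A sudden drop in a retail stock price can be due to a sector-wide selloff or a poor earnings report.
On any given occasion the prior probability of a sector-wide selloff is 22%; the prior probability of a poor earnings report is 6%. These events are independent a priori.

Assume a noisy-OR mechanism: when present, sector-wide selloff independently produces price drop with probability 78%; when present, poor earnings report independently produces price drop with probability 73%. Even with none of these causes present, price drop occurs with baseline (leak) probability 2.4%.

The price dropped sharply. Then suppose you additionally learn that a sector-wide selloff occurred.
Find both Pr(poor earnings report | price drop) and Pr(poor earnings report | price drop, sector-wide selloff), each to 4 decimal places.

Pr(poor earnings report | price drop) ≈ 0.2067; Pr(poor earnings report | price drop, sector-wide selloff) ≈ 0.0711

Under noisy-OR, P(price drop | causes) = 1 − (1−0.024)·∏(1−qᵢ) over the active causes.
For the numerator, keep only poor earnings report=true terms: 0.034467 + 0.012435 = 0.046902
Normalizer over all consistent configurations: 0.024×0.78×0.94 + 0.73648×0.78×0.06 + 0.78528×0.22×0.94 + 0.942026×0.22×0.06 = 0.226895
P(poor earnings report | price drop) = 0.046902/0.226895 ≈ 0.2067

Now condition on the additional information:
Sum P(price drop|·) weighted by the priors over both values of poor earnings report:
  P(price drop | sector-wide selloff) = 0.78528*0.94 + 0.942026*0.06
        = 0.738163 + 0.056522 = 0.794685
Keeping only the poor earnings report-present terms gives 0.056522, so
  P(poor earnings report | price drop, sector-wide selloff) = 0.056522 / 0.794685 ≈ 0.0711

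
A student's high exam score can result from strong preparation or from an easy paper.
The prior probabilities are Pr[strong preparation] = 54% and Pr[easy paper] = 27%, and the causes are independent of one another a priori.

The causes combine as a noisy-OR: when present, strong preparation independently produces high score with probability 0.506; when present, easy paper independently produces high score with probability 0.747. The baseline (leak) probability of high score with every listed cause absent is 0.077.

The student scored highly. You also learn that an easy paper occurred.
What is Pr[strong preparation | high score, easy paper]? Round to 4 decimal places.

Under noisy-OR, P(high score | causes) = 1 − (1−0.077)·∏(1−qᵢ) over the active causes.
Numerator (weight on configurations with strong preparation): 0.884642*0.54 = 0.477707
Normalizer over all consistent configurations: 0.766481*0.46 + 0.884642*0.54 = 0.830288
P(strong preparation | high score, easy paper) = 0.477707/0.830288 ≈ 0.5754

Pr[strong preparation | high score, easy paper] ≈ 0.5754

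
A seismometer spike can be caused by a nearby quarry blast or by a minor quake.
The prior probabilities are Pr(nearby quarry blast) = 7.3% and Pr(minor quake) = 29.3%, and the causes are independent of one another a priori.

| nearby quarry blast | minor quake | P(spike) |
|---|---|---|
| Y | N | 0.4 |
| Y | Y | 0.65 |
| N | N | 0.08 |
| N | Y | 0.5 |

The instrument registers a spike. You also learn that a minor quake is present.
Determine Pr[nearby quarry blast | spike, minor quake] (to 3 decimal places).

P(spike | minor quake) = 0.5×0.927 + 0.65×0.073 = 0.463500 + 0.047450 = 0.510950
Of this, 0.047450 comes from 0.65×0.073 (the nearby quarry blast=true cases).
P(nearby quarry blast | spike, minor quake) = 0.047450 / 0.510950 ≈ 0.093

Pr[nearby quarry blast | spike, minor quake] ≈ 0.093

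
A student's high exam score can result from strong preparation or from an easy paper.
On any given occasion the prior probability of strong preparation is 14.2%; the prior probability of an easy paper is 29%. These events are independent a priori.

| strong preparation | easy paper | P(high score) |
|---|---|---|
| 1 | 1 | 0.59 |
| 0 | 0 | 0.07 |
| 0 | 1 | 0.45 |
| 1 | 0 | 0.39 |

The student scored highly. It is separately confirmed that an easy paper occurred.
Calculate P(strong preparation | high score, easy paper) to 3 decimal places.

Weight on strong preparation=true, given the evidence: 0.59×0.142 = 0.083780
The normalizing constant is 0.45×0.858 + 0.59×0.142 = 0.469880
P(strong preparation | high score, easy paper) = 0.083780/0.469880 ≈ 0.178

P(strong preparation | high score, easy paper) ≈ 0.178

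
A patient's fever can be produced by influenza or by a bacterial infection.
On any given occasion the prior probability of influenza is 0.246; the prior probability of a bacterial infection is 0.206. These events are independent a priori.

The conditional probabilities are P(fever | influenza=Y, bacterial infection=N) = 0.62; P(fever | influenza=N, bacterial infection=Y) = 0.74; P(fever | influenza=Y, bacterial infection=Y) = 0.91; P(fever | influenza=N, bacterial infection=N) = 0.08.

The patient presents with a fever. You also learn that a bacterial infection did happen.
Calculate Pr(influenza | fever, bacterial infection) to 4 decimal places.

P(fever | bacterial infection) = 0.74·0.754 + 0.91·0.246 = 0.557960 + 0.223860 = 0.781820
Of this, 0.223860 comes from 0.91·0.246 (the influenza=true cases).
Hence the posterior is 0.223860/0.781820 ≈ 0.2863.

Pr(influenza | fever, bacterial infection) ≈ 0.2863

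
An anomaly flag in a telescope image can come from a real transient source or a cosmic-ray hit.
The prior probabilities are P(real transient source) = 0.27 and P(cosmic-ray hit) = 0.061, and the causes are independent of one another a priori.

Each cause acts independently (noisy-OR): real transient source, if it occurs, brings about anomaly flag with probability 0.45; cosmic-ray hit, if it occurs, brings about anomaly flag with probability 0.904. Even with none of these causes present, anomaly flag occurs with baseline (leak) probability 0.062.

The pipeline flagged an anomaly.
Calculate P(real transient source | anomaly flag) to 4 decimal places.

P(real transient source | anomaly flag) ≈ 0.6250

Under noisy-OR, P(anomaly flag | causes) = 1 − (1−0.062)·∏(1−qᵢ) over the active causes.
P(anomaly flag) = 0.062×0.73×0.939 + 0.909952×0.73×0.061 + 0.4841×0.27×0.939 + 0.950474×0.27×0.061 = 0.042499 + 0.040520 + 0.122734 + 0.015654 = 0.221407
Of this, 0.138388 comes from 0.122734 + 0.015654 (the real transient source=true cases).
Hence the posterior is 0.138388/0.221407 ≈ 0.6250.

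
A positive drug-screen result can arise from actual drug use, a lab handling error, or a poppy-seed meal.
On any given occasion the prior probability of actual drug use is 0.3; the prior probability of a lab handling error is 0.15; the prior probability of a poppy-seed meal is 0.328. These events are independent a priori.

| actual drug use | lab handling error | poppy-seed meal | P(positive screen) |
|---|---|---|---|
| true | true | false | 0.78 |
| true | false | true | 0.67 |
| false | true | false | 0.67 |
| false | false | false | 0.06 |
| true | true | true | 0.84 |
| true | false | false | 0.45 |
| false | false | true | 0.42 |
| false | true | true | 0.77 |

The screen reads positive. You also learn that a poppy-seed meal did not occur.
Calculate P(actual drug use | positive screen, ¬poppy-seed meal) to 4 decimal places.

Numerator (weight on configurations with actual drug use): 0.114750 + 0.035100 = 0.149850
The normalizing constant is 0.06*0.7*0.85 + 0.67*0.7*0.15 + 0.45*0.3*0.85 + 0.78*0.3*0.15 = 0.255900
Posterior = 0.149850 / 0.255900 ≈ 0.5856

P(actual drug use | positive screen, ¬poppy-seed meal) ≈ 0.5856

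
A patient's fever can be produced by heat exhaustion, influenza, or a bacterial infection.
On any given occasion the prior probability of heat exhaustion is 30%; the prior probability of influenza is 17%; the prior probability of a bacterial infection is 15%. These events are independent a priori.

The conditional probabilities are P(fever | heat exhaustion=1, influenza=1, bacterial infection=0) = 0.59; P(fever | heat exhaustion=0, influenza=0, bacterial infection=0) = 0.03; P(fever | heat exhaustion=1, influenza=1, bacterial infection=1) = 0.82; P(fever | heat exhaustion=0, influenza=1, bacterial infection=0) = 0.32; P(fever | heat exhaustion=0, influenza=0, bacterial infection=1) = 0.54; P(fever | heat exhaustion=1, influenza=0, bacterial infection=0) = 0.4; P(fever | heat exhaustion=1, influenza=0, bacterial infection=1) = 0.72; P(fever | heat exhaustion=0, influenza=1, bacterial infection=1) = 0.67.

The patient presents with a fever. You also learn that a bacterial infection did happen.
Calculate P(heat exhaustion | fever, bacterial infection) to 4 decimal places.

Weight on heat exhaustion=true, given the evidence: 0.179280 + 0.041820 = 0.221100
The normalizing constant is 0.54*0.7*0.83 + 0.67*0.7*0.17 + 0.72*0.3*0.83 + 0.82*0.3*0.17 = 0.614570
Posterior = 0.221100 / 0.614570 ≈ 0.3598

P(heat exhaustion | fever, bacterial infection) ≈ 0.3598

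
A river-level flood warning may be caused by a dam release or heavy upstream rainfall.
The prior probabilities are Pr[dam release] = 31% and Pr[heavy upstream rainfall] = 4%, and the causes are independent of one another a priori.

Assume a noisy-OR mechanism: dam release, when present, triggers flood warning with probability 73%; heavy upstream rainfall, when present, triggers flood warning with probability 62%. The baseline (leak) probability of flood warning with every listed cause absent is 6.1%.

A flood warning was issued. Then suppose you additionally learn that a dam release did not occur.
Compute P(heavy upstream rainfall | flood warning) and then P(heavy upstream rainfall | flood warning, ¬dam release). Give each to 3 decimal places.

Under noisy-OR, P(flood warning | causes) = 1 − (1−0.061)·∏(1−qᵢ) over the active causes.
P(flood warning) = 0.061·0.69·0.96 + 0.64318·0.69·0.04 + 0.74647·0.31·0.96 + 0.903659·0.31·0.04 = 0.040406 + 0.017752 + 0.222149 + 0.011205 = 0.291512
Of this, 0.028957 comes from 0.017752 + 0.011205 (the heavy upstream rainfall=true cases).
So P(heavy upstream rainfall | flood warning) = 0.028957/0.291512 ≈ 0.099.

With the extra evidence:
P(flood warning | ¬dam release) = 0.061*0.96 + 0.64318*0.04 = 0.058560 + 0.025727 = 0.084287
The heavy upstream rainfall-present share is 0.64318*0.04 = 0.025727.
So P(heavy upstream rainfall | flood warning, ¬dam release) = 0.025727/0.084287 ≈ 0.305.
Ruling out dam release raises the posterior on heavy upstream rainfall — the flip side of explaining away.

P(heavy upstream rainfall | flood warning) ≈ 0.099; P(heavy upstream rainfall | flood warning, ¬dam release) ≈ 0.305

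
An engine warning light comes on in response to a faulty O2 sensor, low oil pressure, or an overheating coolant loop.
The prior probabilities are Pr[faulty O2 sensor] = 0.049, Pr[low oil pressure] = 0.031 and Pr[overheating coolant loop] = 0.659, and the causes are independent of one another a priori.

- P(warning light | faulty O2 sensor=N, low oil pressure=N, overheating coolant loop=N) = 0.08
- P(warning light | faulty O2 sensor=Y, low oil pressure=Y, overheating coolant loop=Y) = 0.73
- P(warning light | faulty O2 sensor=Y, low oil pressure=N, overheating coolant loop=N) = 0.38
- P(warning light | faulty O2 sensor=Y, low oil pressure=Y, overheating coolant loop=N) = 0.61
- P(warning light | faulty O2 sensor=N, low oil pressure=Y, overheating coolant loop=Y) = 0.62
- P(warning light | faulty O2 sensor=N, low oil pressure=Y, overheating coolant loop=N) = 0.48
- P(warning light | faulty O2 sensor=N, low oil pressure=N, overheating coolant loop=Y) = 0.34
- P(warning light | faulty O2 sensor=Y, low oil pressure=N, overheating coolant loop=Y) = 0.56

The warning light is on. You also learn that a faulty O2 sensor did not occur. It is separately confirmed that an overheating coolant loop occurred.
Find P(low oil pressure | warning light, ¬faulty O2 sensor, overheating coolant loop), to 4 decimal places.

P(warning light | ¬faulty O2 sensor, overheating coolant loop) = 0.34*0.969 + 0.62*0.031 = 0.329460 + 0.019220 = 0.348680
The low oil pressure-present share is 0.62*0.031 = 0.019220.
So P(low oil pressure | warning light, ¬faulty O2 sensor, overheating coolant loop) = 0.019220/0.348680 ≈ 0.0551.

P(low oil pressure | warning light, ¬faulty O2 sensor, overheating coolant loop) ≈ 0.0551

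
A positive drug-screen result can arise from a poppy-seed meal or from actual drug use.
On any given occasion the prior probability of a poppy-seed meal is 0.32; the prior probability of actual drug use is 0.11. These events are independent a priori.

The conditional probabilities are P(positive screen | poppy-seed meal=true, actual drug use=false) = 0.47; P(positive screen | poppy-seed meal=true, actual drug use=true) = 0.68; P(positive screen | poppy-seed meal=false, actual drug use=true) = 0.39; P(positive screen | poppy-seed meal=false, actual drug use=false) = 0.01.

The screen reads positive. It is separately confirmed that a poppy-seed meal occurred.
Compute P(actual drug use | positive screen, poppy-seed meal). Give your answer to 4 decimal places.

P(actual drug use | positive screen, poppy-seed meal) ≈ 0.1517

By total probability over both values of actual drug use:
  P(positive screen | poppy-seed meal) = 0.47*0.89 + 0.68*0.11
        = 0.418300 + 0.074800 = 0.493100
Keeping only the actual drug use-present terms gives 0.074800, so
  P(actual drug use | positive screen, poppy-seed meal) = 0.074800 / 0.493100 ≈ 0.1517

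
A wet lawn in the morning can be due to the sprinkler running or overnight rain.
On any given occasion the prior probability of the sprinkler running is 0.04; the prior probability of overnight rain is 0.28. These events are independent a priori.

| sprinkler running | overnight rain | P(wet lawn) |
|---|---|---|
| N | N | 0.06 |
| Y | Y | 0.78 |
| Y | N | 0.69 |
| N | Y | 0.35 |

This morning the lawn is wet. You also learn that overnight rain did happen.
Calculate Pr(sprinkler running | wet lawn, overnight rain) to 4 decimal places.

Pr(sprinkler running | wet lawn, overnight rain) ≈ 0.0850

Sum P(wet lawn|·) weighted by the priors over both values of sprinkler running:
  P(wet lawn | overnight rain) = 0.35×0.96 + 0.78×0.04
        = 0.336000 + 0.031200 = 0.367200
The terms with sprinkler running present sum to 0.031200, so
  P(sprinkler running | wet lawn, overnight rain) = 0.031200 / 0.367200 ≈ 0.0850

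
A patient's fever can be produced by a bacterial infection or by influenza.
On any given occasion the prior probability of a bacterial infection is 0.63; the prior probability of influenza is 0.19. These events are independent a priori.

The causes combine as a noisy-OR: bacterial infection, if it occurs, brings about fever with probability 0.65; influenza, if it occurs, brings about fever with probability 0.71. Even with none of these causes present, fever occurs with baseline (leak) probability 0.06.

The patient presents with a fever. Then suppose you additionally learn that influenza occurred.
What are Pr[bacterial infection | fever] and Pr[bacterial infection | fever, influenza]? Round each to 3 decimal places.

Under noisy-OR, P(fever | causes) = 1 − (1−0.06)·∏(1−qᵢ) over the active causes.
For the numerator, keep only bacterial infection=true terms: 0.342411 + 0.108279 = 0.450690
Denominator P(fever): 0.06·0.37·0.81 + 0.7274·0.37·0.19 + 0.671·0.63·0.81 + 0.90459·0.63·0.19 = 0.519808
P(bacterial infection | fever) = 0.450690/0.519808 ≈ 0.867

Now condition on the additional information:
Numerator (weight on configurations with bacterial infection): 0.90459*0.63 = 0.569892
The normalizing constant is 0.7274*0.37 + 0.90459*0.63 = 0.839030
P(bacterial infection | fever, influenza) = 0.569892/0.839030 ≈ 0.679

Pr[bacterial infection | fever] ≈ 0.867; Pr[bacterial infection | fever, influenza] ≈ 0.679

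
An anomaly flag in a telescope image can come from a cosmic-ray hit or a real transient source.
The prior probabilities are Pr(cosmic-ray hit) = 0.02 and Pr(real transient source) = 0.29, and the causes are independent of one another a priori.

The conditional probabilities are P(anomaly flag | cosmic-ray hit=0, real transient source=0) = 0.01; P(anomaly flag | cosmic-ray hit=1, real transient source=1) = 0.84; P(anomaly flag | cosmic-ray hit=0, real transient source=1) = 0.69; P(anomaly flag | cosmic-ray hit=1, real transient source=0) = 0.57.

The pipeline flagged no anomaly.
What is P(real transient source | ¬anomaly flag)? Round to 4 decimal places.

Numerator (weight on configurations with real transient source): 0.088102 + 0.000928 = 0.089030
Denominator P(¬anomaly flag): 0.99×0.98×0.71 + 0.31×0.98×0.29 + 0.43×0.02×0.71 + 0.16×0.02×0.29 = 0.783978
Posterior = 0.089030 / 0.783978 ≈ 0.1136

P(real transient source | ¬anomaly flag) ≈ 0.1136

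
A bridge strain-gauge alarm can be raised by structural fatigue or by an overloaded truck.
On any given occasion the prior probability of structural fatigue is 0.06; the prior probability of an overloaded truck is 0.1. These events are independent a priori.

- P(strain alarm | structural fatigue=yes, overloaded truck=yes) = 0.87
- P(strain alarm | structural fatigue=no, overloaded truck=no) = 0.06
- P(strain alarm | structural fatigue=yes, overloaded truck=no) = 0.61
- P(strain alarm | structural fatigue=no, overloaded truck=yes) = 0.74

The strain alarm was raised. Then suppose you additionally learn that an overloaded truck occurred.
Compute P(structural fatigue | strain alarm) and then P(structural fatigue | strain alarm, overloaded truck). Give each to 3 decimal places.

P(structural fatigue | strain alarm) ≈ 0.241; P(structural fatigue | strain alarm, overloaded truck) ≈ 0.070

By total probability over the 4 (structural fatigue, overloaded truck) configurations:
  P(strain alarm) = 0.06*0.94*0.9 + 0.74*0.94*0.1 + 0.61*0.06*0.9 + 0.87*0.06*0.1
        = 0.050760 + 0.069560 + 0.032940 + 0.005220 = 0.158480
Keeping only the structural fatigue-present terms gives 0.038160, so
  P(structural fatigue | strain alarm) = 0.038160 / 0.158480 ≈ 0.241

Now also conditioning on overloaded truck=true:
Enumerate both values of structural fatigue and weight by the priors:
  P(strain alarm | overloaded truck) = 0.74×0.94 + 0.87×0.06
        = 0.695600 + 0.052200 = 0.747800
Configurations with structural fatigue contribute 0.052200, so
  P(structural fatigue | strain alarm, overloaded truck) = 0.052200 / 0.747800 ≈ 0.070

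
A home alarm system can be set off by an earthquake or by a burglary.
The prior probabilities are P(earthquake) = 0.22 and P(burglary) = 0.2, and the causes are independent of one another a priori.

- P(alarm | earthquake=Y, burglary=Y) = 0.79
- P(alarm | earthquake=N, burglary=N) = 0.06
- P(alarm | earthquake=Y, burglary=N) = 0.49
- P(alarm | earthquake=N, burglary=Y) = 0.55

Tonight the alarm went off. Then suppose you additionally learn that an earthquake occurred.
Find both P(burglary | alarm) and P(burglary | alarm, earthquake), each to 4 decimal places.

P(burglary | alarm) ≈ 0.4936; P(burglary | alarm, earthquake) ≈ 0.2873

Sum P(alarm|·) weighted by the priors over the 4 (earthquake, burglary) configurations:
  P(alarm) = 0.06·0.78·0.8 + 0.55·0.78·0.2 + 0.49·0.22·0.8 + 0.79·0.22·0.2
        = 0.037440 + 0.085800 + 0.086240 + 0.034760 = 0.244240
Configurations with burglary contribute 0.120560, so
  P(burglary | alarm) = 0.120560 / 0.244240 ≈ 0.4936

Now condition on the additional information:
By total probability over both values of burglary:
  P(alarm | earthquake) = 0.49×0.8 + 0.79×0.2
        = 0.392000 + 0.158000 = 0.550000
Configurations with burglary contribute 0.158000, so
  P(burglary | alarm, earthquake) = 0.158000 / 0.550000 ≈ 0.2873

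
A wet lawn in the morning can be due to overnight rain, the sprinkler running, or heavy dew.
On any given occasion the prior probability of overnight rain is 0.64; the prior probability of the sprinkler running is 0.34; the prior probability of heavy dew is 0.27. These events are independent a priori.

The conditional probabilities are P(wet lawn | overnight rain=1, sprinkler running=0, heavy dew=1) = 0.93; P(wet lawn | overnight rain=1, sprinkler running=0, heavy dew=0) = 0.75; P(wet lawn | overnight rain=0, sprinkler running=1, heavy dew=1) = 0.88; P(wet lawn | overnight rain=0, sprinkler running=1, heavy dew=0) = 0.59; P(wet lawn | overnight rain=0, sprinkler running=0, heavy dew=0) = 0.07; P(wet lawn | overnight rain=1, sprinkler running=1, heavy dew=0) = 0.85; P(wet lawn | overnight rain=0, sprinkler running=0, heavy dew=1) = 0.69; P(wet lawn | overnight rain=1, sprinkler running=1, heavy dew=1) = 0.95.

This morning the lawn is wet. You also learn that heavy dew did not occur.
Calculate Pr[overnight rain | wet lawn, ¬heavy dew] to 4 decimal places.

Pr[overnight rain | wet lawn, ¬heavy dew] ≈ 0.8496

Numerator (weight on configurations with overnight rain): 0.316800 + 0.184960 = 0.501760
The normalizing constant is 0.07·0.36·0.66 + 0.59·0.36·0.34 + 0.75·0.64·0.66 + 0.85·0.64·0.34 = 0.590608
P(overnight rain | wet lawn, ¬heavy dew) = 0.501760/0.590608 ≈ 0.8496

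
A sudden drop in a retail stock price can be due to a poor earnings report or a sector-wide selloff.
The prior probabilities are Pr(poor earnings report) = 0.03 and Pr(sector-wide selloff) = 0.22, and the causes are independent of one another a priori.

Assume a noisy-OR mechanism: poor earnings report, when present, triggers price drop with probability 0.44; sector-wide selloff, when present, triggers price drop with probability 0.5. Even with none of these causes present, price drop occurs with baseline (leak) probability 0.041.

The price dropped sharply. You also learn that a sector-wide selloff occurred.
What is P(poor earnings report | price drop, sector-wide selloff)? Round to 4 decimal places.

Under noisy-OR, P(price drop | causes) = 1 − (1−0.041)·∏(1−qᵢ) over the active causes.
Numerator (weight on configurations with poor earnings report): 0.73148·0.03 = 0.021944
The normalizing constant is 0.5205·0.97 + 0.73148·0.03 = 0.526829
P(poor earnings report | price drop, sector-wide selloff) = 0.021944/0.526829 ≈ 0.0417

P(poor earnings report | price drop, sector-wide selloff) ≈ 0.0417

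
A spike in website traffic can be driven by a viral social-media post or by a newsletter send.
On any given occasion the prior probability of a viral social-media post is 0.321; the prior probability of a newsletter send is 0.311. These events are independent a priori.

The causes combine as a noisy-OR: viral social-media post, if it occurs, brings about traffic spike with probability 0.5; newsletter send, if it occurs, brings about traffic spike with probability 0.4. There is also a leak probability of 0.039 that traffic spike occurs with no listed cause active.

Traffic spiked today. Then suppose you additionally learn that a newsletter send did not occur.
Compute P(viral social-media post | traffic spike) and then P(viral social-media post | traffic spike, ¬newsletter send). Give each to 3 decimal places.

Under noisy-OR, P(traffic spike | causes) = 1 − (1−0.039)·∏(1−qᵢ) over the active causes.
Numerator (weight on configurations with viral social-media post): 0.114897 + 0.071050 = 0.185947
Denominator P(traffic spike): 0.039·0.679·0.689 + 0.4234·0.679·0.311 + 0.5195·0.321·0.689 + 0.7117·0.321·0.311 = 0.293601
P(viral social-media post | traffic spike) = 0.185947/0.293601 ≈ 0.633

Now also conditioning on newsletter send≠true:
For the numerator, keep only viral social-media post=true terms: 0.5195*0.321 = 0.166760
The normalizing constant is 0.039*0.679 + 0.5195*0.321 = 0.193241
Posterior = 0.166760 / 0.193241 ≈ 0.863

P(viral social-media post | traffic spike) ≈ 0.633; P(viral social-media post | traffic spike, ¬newsletter send) ≈ 0.863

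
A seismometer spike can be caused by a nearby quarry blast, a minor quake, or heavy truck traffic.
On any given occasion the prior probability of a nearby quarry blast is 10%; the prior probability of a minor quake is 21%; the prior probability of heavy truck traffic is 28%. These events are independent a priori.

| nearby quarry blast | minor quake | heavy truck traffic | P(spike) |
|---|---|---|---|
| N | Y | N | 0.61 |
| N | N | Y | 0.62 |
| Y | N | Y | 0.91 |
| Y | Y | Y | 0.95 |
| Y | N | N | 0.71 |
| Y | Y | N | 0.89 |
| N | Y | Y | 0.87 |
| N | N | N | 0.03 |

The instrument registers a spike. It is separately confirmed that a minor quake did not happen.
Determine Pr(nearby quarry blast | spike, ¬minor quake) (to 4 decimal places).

Pr(nearby quarry blast | spike, ¬minor quake) ≈ 0.3036

P(spike | ¬minor quake) = 0.03*0.9*0.72 + 0.62*0.9*0.28 + 0.71*0.1*0.72 + 0.91*0.1*0.28 = 0.019440 + 0.156240 + 0.051120 + 0.025480 = 0.252280
Of this, 0.076600 comes from 0.051120 + 0.025480 (the nearby quarry blast=true cases).
Hence the posterior is 0.076600/0.252280 ≈ 0.3036.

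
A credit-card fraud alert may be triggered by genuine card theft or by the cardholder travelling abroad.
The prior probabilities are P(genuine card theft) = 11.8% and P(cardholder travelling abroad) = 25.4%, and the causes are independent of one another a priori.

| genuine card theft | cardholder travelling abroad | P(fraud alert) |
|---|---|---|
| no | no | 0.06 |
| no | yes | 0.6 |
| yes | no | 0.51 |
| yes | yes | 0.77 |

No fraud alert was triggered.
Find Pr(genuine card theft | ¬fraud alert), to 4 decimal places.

Pr(genuine card theft | ¬fraud alert) ≈ 0.0660

For the numerator, keep only genuine card theft=true terms: 0.043134 + 0.006894 = 0.050028
Denominator P(¬fraud alert): 0.94*0.882*0.746 + 0.4*0.882*0.254 + 0.49*0.118*0.746 + 0.23*0.118*0.254 = 0.758133
P(genuine card theft | ¬fraud alert) = 0.050028/0.758133 ≈ 0.0660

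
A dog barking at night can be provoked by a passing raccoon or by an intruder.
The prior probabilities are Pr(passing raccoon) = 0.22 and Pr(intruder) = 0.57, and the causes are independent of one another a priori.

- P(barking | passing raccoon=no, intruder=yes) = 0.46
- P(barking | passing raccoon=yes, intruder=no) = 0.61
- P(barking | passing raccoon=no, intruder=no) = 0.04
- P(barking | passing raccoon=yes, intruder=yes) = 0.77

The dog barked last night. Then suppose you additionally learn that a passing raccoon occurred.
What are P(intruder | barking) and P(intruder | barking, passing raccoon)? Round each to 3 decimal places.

P(barking) = 0.04*0.78*0.43 + 0.46*0.78*0.57 + 0.61*0.22*0.43 + 0.77*0.22*0.57 = 0.013416 + 0.204516 + 0.057706 + 0.096558 = 0.372196
Restricting to configurations with intruder present: 0.204516 + 0.096558 = 0.301074.
So P(intruder | barking) = 0.301074/0.372196 ≈ 0.809.

Now condition on the additional information:
Sum P(barking|·) weighted by the priors over both values of intruder:
  P(barking | passing raccoon) = 0.61*0.43 + 0.77*0.57
        = 0.262300 + 0.438900 = 0.701200
Configurations with intruder contribute 0.438900, so
  P(intruder | barking, passing raccoon) = 0.438900 / 0.701200 ≈ 0.626

P(intruder | barking) ≈ 0.809; P(intruder | barking, passing raccoon) ≈ 0.626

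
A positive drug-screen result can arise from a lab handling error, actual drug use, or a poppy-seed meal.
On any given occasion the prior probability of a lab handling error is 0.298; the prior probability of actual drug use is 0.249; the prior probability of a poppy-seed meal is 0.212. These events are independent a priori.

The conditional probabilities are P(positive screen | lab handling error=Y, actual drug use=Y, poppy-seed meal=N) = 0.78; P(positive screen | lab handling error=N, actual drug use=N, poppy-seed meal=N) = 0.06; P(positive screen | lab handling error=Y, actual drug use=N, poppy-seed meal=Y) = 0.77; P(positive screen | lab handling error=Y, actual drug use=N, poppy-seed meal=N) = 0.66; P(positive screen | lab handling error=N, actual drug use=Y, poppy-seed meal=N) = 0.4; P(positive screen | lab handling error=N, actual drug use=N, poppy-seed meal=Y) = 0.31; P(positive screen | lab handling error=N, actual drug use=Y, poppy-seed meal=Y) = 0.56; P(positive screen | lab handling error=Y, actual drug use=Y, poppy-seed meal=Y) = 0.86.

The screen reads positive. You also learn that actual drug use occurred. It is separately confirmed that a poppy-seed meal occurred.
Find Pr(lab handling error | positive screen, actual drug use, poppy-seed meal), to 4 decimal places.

Pr(lab handling error | positive screen, actual drug use, poppy-seed meal) ≈ 0.3946

Numerator (weight on configurations with lab handling error): 0.86·0.298 = 0.256280
Denominator P(positive screen | actual drug use, poppy-seed meal): 0.56·0.702 + 0.86·0.298 = 0.649400
P(lab handling error | positive screen, actual drug use, poppy-seed meal) = 0.256280/0.649400 ≈ 0.3946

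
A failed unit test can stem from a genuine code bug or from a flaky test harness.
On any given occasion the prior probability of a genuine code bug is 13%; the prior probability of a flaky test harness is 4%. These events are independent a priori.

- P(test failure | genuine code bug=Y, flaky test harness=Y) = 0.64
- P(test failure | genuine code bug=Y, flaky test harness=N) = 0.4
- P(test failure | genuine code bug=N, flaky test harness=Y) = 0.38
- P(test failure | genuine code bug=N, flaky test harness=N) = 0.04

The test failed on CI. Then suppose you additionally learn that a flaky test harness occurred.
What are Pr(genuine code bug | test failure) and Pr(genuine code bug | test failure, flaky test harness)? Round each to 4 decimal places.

Pr(genuine code bug | test failure) ≈ 0.5331; Pr(genuine code bug | test failure, flaky test harness) ≈ 0.2011

P(test failure) = 0.04·0.87·0.96 + 0.38·0.87·0.04 + 0.4·0.13·0.96 + 0.64·0.13·0.04 = 0.033408 + 0.013224 + 0.049920 + 0.003328 = 0.099880
Of this, 0.053248 comes from 0.049920 + 0.003328 (the genuine code bug=true cases).
P(genuine code bug | test failure) = 0.053248 / 0.099880 ≈ 0.5331

With the extra evidence:
Weight on genuine code bug=true, given the evidence: 0.64·0.13 = 0.083200
Denominator P(test failure | flaky test harness): 0.38·0.87 + 0.64·0.13 = 0.413800
P(genuine code bug | test failure, flaky test harness) = 0.083200/0.413800 ≈ 0.2011
Conditioning on flaky test harness lowers the posterior on genuine code bug: the classic explaining-away effect in a common-effect structure.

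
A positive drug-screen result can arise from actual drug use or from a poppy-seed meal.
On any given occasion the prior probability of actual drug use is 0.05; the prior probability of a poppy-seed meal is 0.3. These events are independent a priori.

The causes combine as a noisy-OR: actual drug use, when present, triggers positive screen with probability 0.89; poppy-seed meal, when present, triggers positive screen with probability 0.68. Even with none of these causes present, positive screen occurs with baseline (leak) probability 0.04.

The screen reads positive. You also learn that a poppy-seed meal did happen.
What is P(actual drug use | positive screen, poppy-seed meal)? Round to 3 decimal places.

P(actual drug use | positive screen, poppy-seed meal) ≈ 0.068

Under noisy-OR, P(positive screen | causes) = 1 − (1−0.04)·∏(1−qᵢ) over the active causes.
P(positive screen | poppy-seed meal) = 0.6928×0.95 + 0.966208×0.05 = 0.658160 + 0.048310 = 0.706470
Of this, 0.048310 comes from 0.966208×0.05 (the actual drug use=true cases).
So P(actual drug use | positive screen, poppy-seed meal) = 0.048310/0.706470 ≈ 0.068.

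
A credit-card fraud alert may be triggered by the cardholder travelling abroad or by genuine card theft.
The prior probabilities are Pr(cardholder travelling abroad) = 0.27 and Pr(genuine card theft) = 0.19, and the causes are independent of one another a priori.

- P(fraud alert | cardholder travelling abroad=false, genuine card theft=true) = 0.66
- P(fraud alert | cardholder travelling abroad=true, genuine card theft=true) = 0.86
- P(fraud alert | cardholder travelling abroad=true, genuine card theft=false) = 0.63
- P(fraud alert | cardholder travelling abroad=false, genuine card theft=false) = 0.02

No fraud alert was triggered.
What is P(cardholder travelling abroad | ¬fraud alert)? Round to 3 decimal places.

P(¬fraud alert) = 0.98*0.73*0.81 + 0.34*0.73*0.19 + 0.37*0.27*0.81 + 0.14*0.27*0.19 = 0.579474 + 0.047158 + 0.080919 + 0.007182 = 0.714733
Restricting to configurations with cardholder travelling abroad present: 0.080919 + 0.007182 = 0.088101.
So P(cardholder travelling abroad | ¬fraud alert) = 0.088101/0.714733 ≈ 0.123.

P(cardholder travelling abroad | ¬fraud alert) ≈ 0.123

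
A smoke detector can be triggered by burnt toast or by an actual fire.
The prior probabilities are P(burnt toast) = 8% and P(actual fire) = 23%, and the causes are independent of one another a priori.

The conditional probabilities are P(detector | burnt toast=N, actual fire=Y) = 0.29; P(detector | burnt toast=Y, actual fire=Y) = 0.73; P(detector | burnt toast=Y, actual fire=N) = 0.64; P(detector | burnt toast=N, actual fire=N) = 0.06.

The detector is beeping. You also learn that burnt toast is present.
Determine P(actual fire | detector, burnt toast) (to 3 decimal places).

Numerator (weight on configurations with actual fire): 0.73·0.23 = 0.167900
Normalizer over all consistent configurations: 0.64·0.77 + 0.73·0.23 = 0.660700
Posterior = 0.167900 / 0.660700 ≈ 0.254

P(actual fire | detector, burnt toast) ≈ 0.254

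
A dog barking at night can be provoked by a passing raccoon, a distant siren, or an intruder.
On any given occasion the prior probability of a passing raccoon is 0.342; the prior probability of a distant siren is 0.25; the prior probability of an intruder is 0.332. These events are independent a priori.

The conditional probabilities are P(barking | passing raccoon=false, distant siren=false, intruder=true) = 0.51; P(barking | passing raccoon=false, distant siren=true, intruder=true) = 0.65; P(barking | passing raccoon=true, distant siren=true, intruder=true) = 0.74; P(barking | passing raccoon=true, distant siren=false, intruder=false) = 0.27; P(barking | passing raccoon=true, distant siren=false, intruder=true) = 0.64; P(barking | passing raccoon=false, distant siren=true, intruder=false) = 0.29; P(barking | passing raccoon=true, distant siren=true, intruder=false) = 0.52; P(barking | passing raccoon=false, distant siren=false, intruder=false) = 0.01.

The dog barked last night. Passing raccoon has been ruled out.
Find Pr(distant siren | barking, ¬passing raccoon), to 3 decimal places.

Numerator (weight on configurations with distant siren): 0.048430 + 0.053950 = 0.102380
Normalizer over all consistent configurations: 0.01*0.75*0.668 + 0.51*0.75*0.332 + 0.29*0.25*0.668 + 0.65*0.25*0.332 = 0.234380
Posterior = 0.102380 / 0.234380 ≈ 0.437

Pr(distant siren | barking, ¬passing raccoon) ≈ 0.437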